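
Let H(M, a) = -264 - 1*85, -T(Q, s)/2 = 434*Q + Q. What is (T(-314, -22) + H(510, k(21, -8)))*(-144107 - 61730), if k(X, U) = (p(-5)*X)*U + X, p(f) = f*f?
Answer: -56158714547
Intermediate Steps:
p(f) = f**2
k(X, U) = X + 25*U*X (k(X, U) = ((-5)**2*X)*U + X = (25*X)*U + X = 25*U*X + X = X + 25*U*X)
T(Q, s) = -870*Q (T(Q, s) = -2*(434*Q + Q) = -870*Q)
H(M, a) = -349 (H(M, a) = -264 - 85 = -349)
(T(-314, -22) + H(510, k(21, -8)))*(-144107 - 61730) = (-870*(-314) - 349)*(-144107 - 61730) = (273180 - 349)*(-205837) = 272831*(-205837) = -56158714547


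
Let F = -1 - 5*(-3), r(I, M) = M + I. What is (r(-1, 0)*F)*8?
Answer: -112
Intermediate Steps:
r(I, M) = I + M
F = 14 (F = -1 + 15 = 14)
(r(-1, 0)*F)*8 = ((-1 + 0)*14)*8 = -1*14*8 = -14*8 = -112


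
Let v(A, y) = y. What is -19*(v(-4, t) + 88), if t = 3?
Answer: -1729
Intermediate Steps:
-19*(v(-4, t) + 88) = -19*(3 + 88) = -19*91 = -1729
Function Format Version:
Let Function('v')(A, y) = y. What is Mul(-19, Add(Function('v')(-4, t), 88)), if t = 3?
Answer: -1729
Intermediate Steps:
Mul(-19, Add(Function('v')(-4, t), 88)) = Mul(-19, Add(3, 88)) = Mul(-19, 91) = -1729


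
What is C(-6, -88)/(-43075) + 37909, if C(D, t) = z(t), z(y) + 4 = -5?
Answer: 1632930184/43075 ≈ 37909.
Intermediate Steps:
z(y) = -9 (z(y) = -4 - 5 = -9)
C(D, t) = -9
C(-6, -88)/(-43075) + 37909 = -9/(-43075) + 37909 = -9*(-1/43075) + 37909 = 9/43075 + 37909 = 1632930184/43075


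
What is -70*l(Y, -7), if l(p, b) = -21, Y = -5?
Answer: 1470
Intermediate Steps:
-70*l(Y, -7) = -70*(-21) = 1470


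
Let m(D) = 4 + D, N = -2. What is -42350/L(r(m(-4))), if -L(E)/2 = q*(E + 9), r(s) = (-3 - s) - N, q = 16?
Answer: 21175/128 ≈ 165.43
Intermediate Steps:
r(s) = -1 - s (r(s) = (-3 - s) - 1*(-2) = (-3 - s) + 2 = -1 - s)
L(E) = -288 - 32*E (L(E) = -32*(E + 9) = -32*(9 + E) = -2*(144 + 16*E) = -288 - 32*E)
-42350/L(r(m(-4))) = -42350/(-288 - 32*(-1 - (4 - 4))) = -42350/(-288 - 32*(-1 - 1*0)) = -42350/(-288 - 32*(-1 + 0)) = -42350/(-288 - 32*(-1)) = -42350/(-288 + 32) = -42350/(-256) = -42350*(-1/256) = 21175/128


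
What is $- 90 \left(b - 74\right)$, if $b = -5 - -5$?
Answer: $6660$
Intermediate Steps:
$b = 0$ ($b = -5 + 5 = 0$)
$- 90 \left(b - 74\right) = - 90 \left(0 - 74\right) = \left(-90\right) \left(-74\right) = 6660$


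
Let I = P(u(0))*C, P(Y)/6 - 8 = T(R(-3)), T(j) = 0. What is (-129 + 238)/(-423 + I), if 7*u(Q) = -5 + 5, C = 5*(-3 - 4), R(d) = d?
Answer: -109/2103 ≈ -0.051831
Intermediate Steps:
C = -35 (C = 5*(-7) = -35)
u(Q) = 0 (u(Q) = (-5 + 5)/7 = (1/7)*0 = 0)
P(Y) = 48 (P(Y) = 48 + 6*0 = 48 + 0 = 48)
I = -1680 (I = 48*(-35) = -1680)
(-129 + 238)/(-423 + I) = (-129 + 238)/(-423 - 1680) = 109/(-2103) = 109*(-1/2103) = -109/2103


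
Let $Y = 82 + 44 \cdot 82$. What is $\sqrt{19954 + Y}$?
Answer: $2 \sqrt{5911} \approx 153.77$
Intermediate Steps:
$Y = 3690$ ($Y = 82 + 3608 = 3690$)
$\sqrt{19954 + Y} = \sqrt{19954 + 3690} = \sqrt{23644} = 2 \sqrt{5911}$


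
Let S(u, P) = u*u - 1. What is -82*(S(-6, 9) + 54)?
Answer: -7298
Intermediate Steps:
S(u, P) = -1 + u² (S(u, P) = u² - 1 = -1 + u²)
-82*(S(-6, 9) + 54) = -82*((-1 + (-6)²) + 54) = -82*((-1 + 36) + 54) = -82*(35 + 54) = -82*89 = -7298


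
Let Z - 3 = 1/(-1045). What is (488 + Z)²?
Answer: 263265452836/1092025 ≈ 2.4108e+5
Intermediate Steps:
Z = 3134/1045 (Z = 3 + 1/(-1045) = 3 - 1/1045 = 3134/1045 ≈ 2.9990)
(488 + Z)² = (488 + 3134/1045)² = (513094/1045)² = 263265452836/1092025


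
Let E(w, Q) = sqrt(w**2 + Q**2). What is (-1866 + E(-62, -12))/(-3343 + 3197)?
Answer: 933/73 - sqrt(997)/73 ≈ 12.348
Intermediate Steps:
E(w, Q) = sqrt(Q**2 + w**2)
(-1866 + E(-62, -12))/(-3343 + 3197) = (-1866 + sqrt((-12)**2 + (-62)**2))/(-3343 + 3197) = (-1866 + sqrt(144 + 3844))/(-146) = (-1866 + sqrt(3988))*(-1/146) = (-1866 + 2*sqrt(997))*(-1/146) = 933/73 - sqrt(997)/73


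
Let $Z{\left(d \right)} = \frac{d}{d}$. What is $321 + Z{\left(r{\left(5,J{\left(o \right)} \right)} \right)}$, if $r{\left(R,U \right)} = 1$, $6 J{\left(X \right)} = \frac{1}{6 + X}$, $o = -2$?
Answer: $322$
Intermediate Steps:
$J{\left(X \right)} = \frac{1}{6 \left(6 + X\right)}$
$Z{\left(d \right)} = 1$
$321 + Z{\left(r{\left(5,J{\left(o \right)} \right)} \right)} = 321 + 1 = 322$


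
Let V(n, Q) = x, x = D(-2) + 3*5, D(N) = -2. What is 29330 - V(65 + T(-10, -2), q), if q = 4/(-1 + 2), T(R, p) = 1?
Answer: 29317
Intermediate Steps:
x = 13 (x = -2 + 3*5 = -2 + 15 = 13)
q = 4 (q = 4/1 = 1*4 = 4)
V(n, Q) = 13
29330 - V(65 + T(-10, -2), q) = 29330 - 1*13 = 29330 - 13 = 29317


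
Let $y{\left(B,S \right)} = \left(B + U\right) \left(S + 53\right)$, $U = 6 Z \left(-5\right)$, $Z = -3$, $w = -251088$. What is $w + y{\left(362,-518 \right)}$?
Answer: $-461268$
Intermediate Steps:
$U = 90$ ($U = 6 \left(-3\right) \left(-5\right) = \left(-18\right) \left(-5\right) = 90$)
$y{\left(B,S \right)} = \left(53 + S\right) \left(90 + B\right)$ ($y{\left(B,S \right)} = \left(B + 90\right) \left(S + 53\right) = \left(90 + B\right) \left(53 + S\right) = \left(53 + S\right) \left(90 + B\right)$)
$w + y{\left(362,-518 \right)} = -251088 + \left(4770 + 53 \cdot 362 + 90 \left(-518\right) + 362 \left(-518\right)\right) = -251088 + \left(4770 + 19186 - 46620 - 187516\right) = -251088 - 210180 = -461268$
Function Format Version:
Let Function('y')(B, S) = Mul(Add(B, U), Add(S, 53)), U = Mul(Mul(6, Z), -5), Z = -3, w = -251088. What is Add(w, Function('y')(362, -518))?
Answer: -461268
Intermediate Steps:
U = 90 (U = Mul(Mul(6, -3), -5) = Mul(-18, -5) = 90)
Function('y')(B, S) = Mul(Add(53, S), Add(90, B)) (Function('y')(B, S) = Mul(Add(B, 90), Add(S, 53)) = Mul(Add(90, B), Add(53, S)) = Mul(Add(53, S), Add(90, B)))
Add(w, Function('y')(362, -518)) = Add(-251088, Add(4770, Mul(53, 362), Mul(90, -518), Mul(362, -518))) = Add(-251088, Add(4770, 19186, -46620, -187516)) = Add(-251088, -210180) = -461268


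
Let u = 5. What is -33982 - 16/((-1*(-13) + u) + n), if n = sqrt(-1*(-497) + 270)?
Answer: -15053738/443 - 16*sqrt(767)/443 ≈ -33982.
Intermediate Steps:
n = sqrt(767) (n = sqrt(497 + 270) = sqrt(767) ≈ 27.695)
-33982 - 16/((-1*(-13) + u) + n) = -33982 - 16/((-1*(-13) + 5) + sqrt(767)) = -33982 - 16/((13 + 5) + sqrt(767)) = -33982 - 16/(18 + sqrt(767))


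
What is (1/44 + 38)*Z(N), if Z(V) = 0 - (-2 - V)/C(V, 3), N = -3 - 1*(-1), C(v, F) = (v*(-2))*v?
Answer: 0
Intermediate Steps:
C(v, F) = -2*v² (C(v, F) = (-2*v)*v = -2*v²)
N = -2 (N = -3 + 1 = -2)
Z(V) = (-2 - V)/(2*V²) (Z(V) = 0 - (-2 - V)/((-2*V²)) = 0 - (-2 - V)*(-1/(2*V²)) = 0 - (-1)*(-2 - V)/(2*V²) = 0 + (-2 - V)/(2*V²) = (-2 - V)/(2*V²))
(1/44 + 38)*Z(N) = (1/44 + 38)*((½)*(-2 - 1*(-2))/(-2)²) = (1/44 + 38)*((½)*(¼)*(-2 + 2)) = 1673*((½)*(¼)*0)/44 = (1673/44)*0 = 0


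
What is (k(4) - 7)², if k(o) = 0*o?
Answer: 49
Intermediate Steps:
k(o) = 0
(k(4) - 7)² = (0 - 7)² = (-7)² = 49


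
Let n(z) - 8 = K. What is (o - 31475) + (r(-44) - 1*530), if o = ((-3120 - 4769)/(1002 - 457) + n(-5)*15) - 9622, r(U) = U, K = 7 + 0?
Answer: -22595959/545 ≈ -41461.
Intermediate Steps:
K = 7
n(z) = 15 (n(z) = 8 + 7 = 15)
o = -5129254/545 (o = ((-3120 - 4769)/(1002 - 457) + 15*15) - 9622 = (-7889/545 + 225) - 9622 = 114736/545 - 9622 = -5129254/545 ≈ -9411.5)
(o - 31475) + (r(-44) - 1*530) = (-5129254/545 - 31475) + (-44 - 1*530) = -22283129/545 + (-44 - 530) = -22283129/545 - 574 = -22595959/545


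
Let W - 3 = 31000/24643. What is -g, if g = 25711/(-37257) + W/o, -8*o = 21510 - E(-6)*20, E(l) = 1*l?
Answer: 2289326656669/3309837924855 ≈ 0.69167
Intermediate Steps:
E(l) = l
W = 104929/24643 (W = 3 + 31000/24643 = 104929/24643 ≈ 4.2580)
o = -10815/4 (o = -(21510 - (-6)*20)/8 = -(21510 - 1*(-120))/8 = -(21510 + 120)/8 = -⅛*21630 = -10815/4 ≈ -2703.8)
g = -2289326656669/3309837924855 (g = 25711/(-37257) + 104929/(24643*(-10815/4)) = 25711*(-1/37257) + (104929/24643)*(-4/10815) = -25711/37257 - 419716/266514045 = -2289326656669/3309837924855 ≈ -0.69167)
-g = -1*(-2289326656669/3309837924855) = 2289326656669/3309837924855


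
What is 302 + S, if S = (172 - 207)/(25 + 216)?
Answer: 72747/241 ≈ 301.85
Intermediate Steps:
S = -35/241 ≈ -0.14523
302 + S = 302 - 35/241 = 72747/241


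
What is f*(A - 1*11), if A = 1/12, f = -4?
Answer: 131/3 ≈ 43.667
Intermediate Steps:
A = 1/12 ≈ 0.083333
f*(A - 1*11) = -4*(1/12 - 1*11) = -4*(1/12 - 11) = -4*(-131/12) = 131/3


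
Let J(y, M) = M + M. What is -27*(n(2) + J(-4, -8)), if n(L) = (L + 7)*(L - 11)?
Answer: 2619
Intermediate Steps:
J(y, M) = 2*M
n(L) = (-11 + L)*(7 + L) (n(L) = (7 + L)*(-11 + L) = (-11 + L)*(7 + L))
-27*(n(2) + J(-4, -8)) = -27*((-77 + 2**2 - 4*2) + 2*(-8)) = -27*((-77 + 4 - 8) - 16) = -27*(-81 - 16) = -27*(-97) = 2619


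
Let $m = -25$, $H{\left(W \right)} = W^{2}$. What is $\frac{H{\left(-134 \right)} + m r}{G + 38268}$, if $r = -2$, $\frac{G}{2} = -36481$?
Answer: $- \frac{9003}{17347} \approx -0.51899$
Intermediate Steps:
$G = -72962$ ($G = 2 \left(-36481\right) = -72962$)
$\frac{H{\left(-134 \right)} + m r}{G + 38268} = \frac{\left(-134\right)^{2} - -50}{-72962 + 38268} = \frac{17956 + 50}{-34694} = 18006 \left(- \frac{1}{34694}\right) = - \frac{9003}{17347}$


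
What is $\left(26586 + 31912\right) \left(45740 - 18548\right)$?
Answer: $1590677616$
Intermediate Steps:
$\left(26586 + 31912\right) \left(45740 - 18548\right) = 58498 \cdot 27192 = 1590677616$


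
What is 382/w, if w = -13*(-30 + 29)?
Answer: 382/13 ≈ 29.385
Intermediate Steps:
w = 13 (w = -13*(-1) = 13)
382/w = 382/13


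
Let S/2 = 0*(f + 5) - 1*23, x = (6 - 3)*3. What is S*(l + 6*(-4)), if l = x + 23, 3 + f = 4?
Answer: -368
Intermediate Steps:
f = 1 (f = -3 + 4 = 1)
x = 9 (x = 3*3 = 9)
l = 32 (l = 9 + 23 = 32)
S = -46 (S = 2*(0*(1 + 5) - 1*23) = 2*(0*6 - 23) = 2*(0 - 23) = 2*(-23) = -46)
S*(l + 6*(-4)) = -46*(32 + 6*(-4)) = -46*(32 - 24) = -46*8 = -368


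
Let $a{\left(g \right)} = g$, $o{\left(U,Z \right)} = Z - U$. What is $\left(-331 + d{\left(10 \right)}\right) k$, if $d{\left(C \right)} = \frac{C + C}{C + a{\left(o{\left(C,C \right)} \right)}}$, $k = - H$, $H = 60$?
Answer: $19740$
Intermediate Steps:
$k = -60$ ($k = \left(-1\right) 60 = -60$)
$d{\left(C \right)} = 2$ ($d{\left(C \right)} = \frac{C + C}{C + \left(C - C\right)} = \frac{2 C}{C + 0} = \frac{2 C}{C} = 2$)
$\left(-331 + d{\left(10 \right)}\right) k = \left(-331 + 2\right) \left(-60\right) = \left(-329\right) \left(-60\right) = 19740$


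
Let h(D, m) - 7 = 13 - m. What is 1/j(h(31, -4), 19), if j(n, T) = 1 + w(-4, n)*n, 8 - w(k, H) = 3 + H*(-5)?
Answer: 1/3001 ≈ 0.00033322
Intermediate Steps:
w(k, H) = 5 + 5*H (w(k, H) = 8 - (3 + H*(-5)) = 8 - (3 - 5*H) = 8 + (-3 + 5*H) = 5 + 5*H)
h(D, m) = 20 - m (h(D, m) = 7 + (13 - m) = 20 - m)
j(n, T) = 1 + n*(5 + 5*n) (j(n, T) = 1 + (5 + 5*n)*n = 1 + n*(5 + 5*n))
1/j(h(31, -4), 19) = 1/(1 + 5*(20 - 1*(-4))*(1 + (20 - 1*(-4)))) = 1/(1 + 5*(20 + 4)*(1 + (20 + 4))) = 1/(1 + 5*24*(1 + 24)) = 1/(1 + 5*24*25) = 1/(1 + 3000) = 1/3001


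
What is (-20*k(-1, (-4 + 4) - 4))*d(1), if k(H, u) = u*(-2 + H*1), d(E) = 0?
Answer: 0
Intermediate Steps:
k(H, u) = u*(-2 + H)
(-20*k(-1, (-4 + 4) - 4))*d(1) = -20*((-4 + 4) - 4)*(-2 - 1)*0 = -20*(0 - 4)*(-3)*0 = -(-80)*(-3)*0 = -20*12*0 = -240*0 = 0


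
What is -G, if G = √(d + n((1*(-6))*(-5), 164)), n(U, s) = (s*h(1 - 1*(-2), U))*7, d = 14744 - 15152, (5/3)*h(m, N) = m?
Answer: -2*√10365/5 ≈ -40.723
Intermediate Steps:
h(m, N) = 3*m/5
d = -408
n(U, s) = 63*s/5 (n(U, s) = (s*(3*(1 - 1*(-2))/5))*7 = (s*(3*(1 + 2)/5))*7 = (s*((⅗)*3))*7 = (s*(9/5))*7 = (9*s/5)*7 = 63*s/5)
G = 2*√10365/5 (G = √(-408 + (63/5)*164) = √(-408 + 10332/5) = √(8292/5) = 2*√10365/5 ≈ 40.723)
-G = -2*√10365/5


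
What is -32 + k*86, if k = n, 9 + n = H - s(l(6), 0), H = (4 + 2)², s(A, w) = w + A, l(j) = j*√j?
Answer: 2290 - 516*√6 ≈ 1026.1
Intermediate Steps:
l(j) = j^(3/2)
s(A, w) = A + w
H = 36 (H = 6² = 36)
n = 27 - 6*√6 (n = -9 + (36 - (6^(3/2) + 0)) = -9 + (36 - (6*√6 + 0)) = -9 + (36 - 6*√6) = 27 - 6*√6 ≈ 12.303)
k = 27 - 6*√6 ≈ 12.303
-32 + k*86 = -32 + (27 - 6*√6)*86 = -32 + (2322 - 516*√6) = 2290 - 516*√6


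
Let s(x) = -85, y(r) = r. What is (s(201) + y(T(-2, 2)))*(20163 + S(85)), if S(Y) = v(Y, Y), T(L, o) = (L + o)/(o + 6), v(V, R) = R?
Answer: -1721080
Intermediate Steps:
T(L, o) = (L + o)/(6 + o)
S(Y) = Y
(s(201) + y(T(-2, 2)))*(20163 + S(85)) = (-85 + (-2 + 2)/(6 + 2))*(20163 + 85) = (-85 + 0/8)*20248 = (-85 + (1/8)*0)*20248 = (-85 + 0)*20248 = -85*20248 = -1721080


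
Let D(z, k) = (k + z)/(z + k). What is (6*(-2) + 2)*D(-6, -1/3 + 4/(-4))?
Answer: -10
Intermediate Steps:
D(z, k) = 1 (D(z, k) = (k + z)/(k + z) = 1)
(6*(-2) + 2)*D(-6, -1/3 + 4/(-4)) = (6*(-2) + 2)*1 = (-12 + 2)*1 = -10*1 = -10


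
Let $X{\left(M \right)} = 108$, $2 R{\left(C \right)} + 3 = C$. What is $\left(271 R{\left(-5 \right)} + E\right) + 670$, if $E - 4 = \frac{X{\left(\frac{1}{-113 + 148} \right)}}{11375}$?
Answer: $- \frac{4663642}{11375} \approx -409.99$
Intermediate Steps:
$R{\left(C \right)} = - \frac{3}{2} + \frac{C}{2}$
$E = \frac{45608}{11375}$ ($E = 4 + \frac{108}{11375} = \frac{45608}{11375} \approx 4.0095$)
$\left(271 R{\left(-5 \right)} + E\right) + 670 = \left(271 \left(- \frac{3}{2} + \frac{1}{2} \left(-5\right)\right) + \frac{45608}{11375}\right) + 670 = \left(271 \left(- \frac{3}{2} - \frac{5}{2}\right) + \frac{45608}{11375}\right) + 670 = \left(271 \left(-4\right) + \frac{45608}{11375}\right) + 670 = \left(-1084 + \frac{45608}{11375}\right) + 670 = - \frac{12284892}{11375} + 670 = - \frac{4663642}{11375}$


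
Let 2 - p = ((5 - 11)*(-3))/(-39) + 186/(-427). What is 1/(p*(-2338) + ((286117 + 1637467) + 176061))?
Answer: 793/1659647097 ≈ 4.7781e-7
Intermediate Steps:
p = 16082/5551 (p = 2 - (((5 - 11)*(-3))/(-39) + 186/(-427)) = 2 - (-6*(-3)*(-1/39) + 186*(-1/427)) = 2 - (18*(-1/39) - 186/427) = 2 - (-6/13 - 186/427) = 2 - 1*(-4980/5551) = 2 + 4980/5551 = 16082/5551 ≈ 2.8971)
1/(p*(-2338) + ((286117 + 1637467) + 176061)) = 1/((16082/5551)*(-2338) + ((286117 + 1637467) + 176061)) = 1/(-5371388/793 + (1923584 + 176061)) = 1/(-5371388/793 + 2099645) = 1/(1659647097/793) = 793/1659647097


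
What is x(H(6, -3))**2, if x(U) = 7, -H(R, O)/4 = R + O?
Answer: 49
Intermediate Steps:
H(R, O) = -4*O - 4*R (H(R, O) = -4*(R + O) = -4*(O + R) = -4*O - 4*R)
x(H(6, -3))**2 = 7**2 = 49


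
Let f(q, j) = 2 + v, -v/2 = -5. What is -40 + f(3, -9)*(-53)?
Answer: -676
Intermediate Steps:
v = 10 (v = -2*(-5) = 10)
f(q, j) = 12 (f(q, j) = 2 + 10 = 12)
-40 + f(3, -9)*(-53) = -40 + 12*(-53) = -40 - 636 = -676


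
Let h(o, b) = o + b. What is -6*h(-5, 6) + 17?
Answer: 11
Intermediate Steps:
h(o, b) = b + o
-6*h(-5, 6) + 17 = -6*(6 - 5) + 17 = -6*1 + 17 = -6 + 17 = 11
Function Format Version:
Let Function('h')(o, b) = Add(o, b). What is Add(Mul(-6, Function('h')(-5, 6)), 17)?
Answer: 11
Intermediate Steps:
Function('h')(o, b) = Add(b, o)
Add(Mul(-6, Function('h')(-5, 6)), 17) = Add(Mul(-6, Add(6, -5)), 17) = Add(Mul(-6, 1), 17) = Add(-6, 17) = 11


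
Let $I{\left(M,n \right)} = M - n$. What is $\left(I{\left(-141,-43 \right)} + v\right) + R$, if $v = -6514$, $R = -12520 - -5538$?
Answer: $-13594$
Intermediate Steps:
$R = -6982$ ($R = -12520 + 5538 = -6982$)
$\left(I{\left(-141,-43 \right)} + v\right) + R = \left(\left(-141 - -43\right) - 6514\right) - 6982 = \left(\left(-141 + 43\right) - 6514\right) - 6982 = \left(-98 - 6514\right) - 6982 = -6612 - 6982 = -13594$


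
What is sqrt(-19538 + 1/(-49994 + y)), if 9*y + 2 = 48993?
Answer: I*sqrt(3141024854753045)/400955 ≈ 139.78*I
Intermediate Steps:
y = 48991/9 (y = -2/9 + (1/9)*48993 = -2/9 + 16331/3 = 48991/9 ≈ 5443.4)
sqrt(-19538 + 1/(-49994 + y)) = sqrt(-19538 + 1/(-49994 + 48991/9)) = sqrt(-19538 + 1/(-400955/9)) = sqrt(-19538 - 9/400955) = sqrt(-7833858799/400955) = I*sqrt(3141024854753045)/400955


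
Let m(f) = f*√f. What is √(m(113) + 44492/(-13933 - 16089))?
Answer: √(-333934706 + 25462303673*√113)/15011 ≈ 34.637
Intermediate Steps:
m(f) = f^(3/2)
√(m(113) + 44492/(-13933 - 16089)) = √(113^(3/2) + 44492/(-13933 - 16089)) = √(113*√113 + 44492/(-30022)) = √(113*√113 + 44492*(-1/30022)) = √(113*√113 - 22246/15011) = √(-22246/15011 + 113*√113)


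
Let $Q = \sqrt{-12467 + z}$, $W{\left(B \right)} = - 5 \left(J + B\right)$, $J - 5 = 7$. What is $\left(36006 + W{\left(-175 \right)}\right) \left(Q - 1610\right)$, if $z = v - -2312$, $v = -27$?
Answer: $-59281810 + 36821 i \sqrt{10182} \approx -5.9282 \cdot 10^{7} + 3.7155 \cdot 10^{6} i$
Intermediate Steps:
$J = 12$ ($J = 5 + 7 = 12$)
$z = 2285$ ($z = -27 - -2312 = -27 + 2312 = 2285$)
$W{\left(B \right)} = -60 - 5 B$ ($W{\left(B \right)} = - 5 \left(12 + B\right) = -60 - 5 B$)
$Q = i \sqrt{10182}$ ($Q = \sqrt{-12467 + 2285} = \sqrt{-10182} = i \sqrt{10182} \approx 100.91 i$)
$\left(36006 + W{\left(-175 \right)}\right) \left(Q - 1610\right) = \left(36006 - -815\right) \left(i \sqrt{10182} - 1610\right) = \left(36006 + \left(-60 + 875\right)\right) \left(-1610 + i \sqrt{10182}\right) = \left(36006 + 815\right) \left(-1610 + i \sqrt{10182}\right) = 36821 \left(-1610 + i \sqrt{10182}\right) = -59281810 + 36821 i \sqrt{10182}$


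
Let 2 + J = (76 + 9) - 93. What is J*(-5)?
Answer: 50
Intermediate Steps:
J = -10 (J = -2 + ((76 + 9) - 93) = -2 + (85 - 93) = -2 - 8 = -10)
J*(-5) = -10*(-5) = 50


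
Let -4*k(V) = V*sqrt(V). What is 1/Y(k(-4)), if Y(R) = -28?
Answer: -1/28 ≈ -0.035714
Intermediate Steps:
k(V) = -V**(3/2)/4 (k(V) = -V*sqrt(V)/4 = -V**(3/2)/4)
1/Y(k(-4)) = 1/(-28) = -1/28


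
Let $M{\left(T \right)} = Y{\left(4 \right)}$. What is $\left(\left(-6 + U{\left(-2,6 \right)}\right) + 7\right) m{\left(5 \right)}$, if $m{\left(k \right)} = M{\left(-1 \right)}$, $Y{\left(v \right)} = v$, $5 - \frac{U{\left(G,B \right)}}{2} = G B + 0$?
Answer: $140$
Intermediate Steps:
$U{\left(G,B \right)} = 10 - 2 B G$ ($U{\left(G,B \right)} = 10 - 2 \left(G B + 0\right) = 10 - 2 \left(B G + 0\right) = 10 - 2 B G$)
$M{\left(T \right)} = 4$
$m{\left(k \right)} = 4$
$\left(\left(-6 + U{\left(-2,6 \right)}\right) + 7\right) m{\left(5 \right)} = \left(\left(-6 - \left(-10 + 12 \left(-2\right)\right)\right) + 7\right) 4 = \left(\left(-6 + \left(10 + 24\right)\right) + 7\right) 4 = \left(\left(-6 + 34\right) + 7\right) 4 = \left(28 + 7\right) 4 = 35 \cdot 4 = 140$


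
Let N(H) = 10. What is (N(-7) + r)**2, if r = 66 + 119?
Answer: 38025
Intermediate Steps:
r = 185
(N(-7) + r)**2 = (10 + 185)**2 = 195**2 = 38025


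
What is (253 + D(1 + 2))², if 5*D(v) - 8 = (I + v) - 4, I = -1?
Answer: 1615441/25 ≈ 64618.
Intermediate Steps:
D(v) = ⅗ + v/5 (D(v) = 8/5 + ((-1 + v) - 4)/5 = 8/5 + (-5 + v)/5 = 8/5 + (-1 + v/5) = ⅗ + v/5)
(253 + D(1 + 2))² = (253 + (⅗ + (1 + 2)/5))² = (253 + (⅗ + (⅕)*3))² = (253 + (⅗ + ⅗))² = (253 + 6/5)² = (1271/5)² = 1615441/25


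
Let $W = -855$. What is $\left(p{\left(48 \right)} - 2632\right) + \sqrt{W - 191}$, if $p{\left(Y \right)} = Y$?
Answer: $-2584 + i \sqrt{1046} \approx -2584.0 + 32.342 i$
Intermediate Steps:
$\left(p{\left(48 \right)} - 2632\right) + \sqrt{W - 191} = \left(48 - 2632\right) + \sqrt{-855 - 191} = -2584 + \sqrt{-1046} = -2584 + i \sqrt{1046}$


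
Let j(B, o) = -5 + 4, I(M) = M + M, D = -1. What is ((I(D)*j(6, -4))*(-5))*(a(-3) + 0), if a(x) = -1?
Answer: 10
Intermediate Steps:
I(M) = 2*M
j(B, o) = -1
((I(D)*j(6, -4))*(-5))*(a(-3) + 0) = (((2*(-1))*(-1))*(-5))*(-1 + 0) = (-2*(-1)*(-5))*(-1) = (2*(-5))*(-1) = -10*(-1) = 10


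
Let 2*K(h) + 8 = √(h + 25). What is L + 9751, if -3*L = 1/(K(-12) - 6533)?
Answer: 1666733202429/170929463 + 2*√13/512788389 ≈ 9751.0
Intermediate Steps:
K(h) = -4 + √(25 + h)/2 (K(h) = -4 + √(h + 25)/2 = -4 + √(25 + h)/2)
L = -1/(3*(-6537 + √13/2)) (L = -1/(3*((-4 + √(25 - 12)/2) - 6533)) = -1/(3*((-4 + √13/2) - 6533)) = -1/(3*(-6537 + √13/2)) ≈ 5.1006e-5)
L + 9751 = (8716/170929463 + 2*√13/512788389) + 9751 = 1666733202429/170929463 + 2*√13/512788389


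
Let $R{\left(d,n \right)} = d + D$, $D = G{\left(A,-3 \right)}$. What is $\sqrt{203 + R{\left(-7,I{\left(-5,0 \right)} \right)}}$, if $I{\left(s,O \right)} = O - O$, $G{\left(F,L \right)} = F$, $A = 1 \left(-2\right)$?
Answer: $\sqrt{194} \approx 13.928$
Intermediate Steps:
$A = -2$
$I{\left(s,O \right)} = 0$
$D = -2$
$R{\left(d,n \right)} = -2 + d$ ($R{\left(d,n \right)} = d - 2 = -2 + d$)
$\sqrt{203 + R{\left(-7,I{\left(-5,0 \right)} \right)}} = \sqrt{203 - 9} = \sqrt{194}$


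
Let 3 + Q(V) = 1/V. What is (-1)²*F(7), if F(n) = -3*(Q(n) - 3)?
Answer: 123/7 ≈ 17.571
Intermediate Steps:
Q(V) = -3 + 1/V
F(n) = 18 - 3/n (F(n) = -3*((-3 + 1/n) - 3) = -3*(-6 + 1/n) = 18 - 3/n)
(-1)²*F(7) = (-1)²*(18 - 3/7) = 1*(18 - 3*⅐) = 1*(18 - 3/7) = 1*(123/7) = 123/7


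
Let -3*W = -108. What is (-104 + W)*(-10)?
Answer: 680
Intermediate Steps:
W = 36 (W = -⅓*(-108) = 36)
(-104 + W)*(-10) = (-104 + 36)*(-10) = -68*(-10) = 680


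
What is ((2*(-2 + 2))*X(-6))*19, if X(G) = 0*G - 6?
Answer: 0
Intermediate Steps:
X(G) = -6 (X(G) = 0 - 6 = -6)
((2*(-2 + 2))*X(-6))*19 = ((2*(-2 + 2))*(-6))*19 = ((2*0)*(-6))*19 = (0*(-6))*19 = 0*19 = 0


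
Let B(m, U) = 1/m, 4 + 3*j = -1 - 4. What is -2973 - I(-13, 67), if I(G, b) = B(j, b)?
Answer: -8918/3 ≈ -2972.7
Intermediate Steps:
j = -3 (j = -4/3 + (-1 - 4)/3 = -4/3 + (1/3)*(-5) = -4/3 - 5/3 = -3)
I(G, b) = -1/3 (I(G, b) = 1/(-3) = -1/3)
-2973 - I(-13, 67) = -2973 - 1*(-1/3) = -2973 + 1/3 = -8918/3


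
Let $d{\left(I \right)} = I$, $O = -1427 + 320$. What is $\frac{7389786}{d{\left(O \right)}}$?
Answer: $- \frac{2463262}{369} \approx -6675.5$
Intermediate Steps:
$O = -1107$
$\frac{7389786}{d{\left(O \right)}} = \frac{7389786}{-1107} = 7389786 \left(- \frac{1}{1107}\right) = - \frac{2463262}{369}$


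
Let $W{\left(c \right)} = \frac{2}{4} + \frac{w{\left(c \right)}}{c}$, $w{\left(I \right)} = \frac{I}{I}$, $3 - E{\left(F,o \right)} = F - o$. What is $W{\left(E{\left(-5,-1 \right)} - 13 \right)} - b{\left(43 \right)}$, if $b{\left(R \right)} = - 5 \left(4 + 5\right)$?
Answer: $\frac{136}{3} \approx 45.333$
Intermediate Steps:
$E{\left(F,o \right)} = 3 + o - F$ ($E{\left(F,o \right)} = 3 - \left(F - o\right) = 3 + o - F$)
$w{\left(I \right)} = 1$
$W{\left(c \right)} = \frac{1}{2} + \frac{1}{c}$ ($W{\left(c \right)} = \frac{2}{4} + 1 \frac{1}{c} = 2 \cdot \frac{1}{4} + \frac{1}{c} = \frac{1}{2} + \frac{1}{c}$)
$b{\left(R \right)} = -45$ ($b{\left(R \right)} = \left(-5\right) 9 = -45$)
$W{\left(E{\left(-5,-1 \right)} - 13 \right)} - b{\left(43 \right)} = \frac{2 - 6}{2 \left(\left(3 - 1 - -5\right) - 13\right)} - -45 = \frac{2 + \left(\left(3 - 1 + 5\right) - 13\right)}{2 \left(\left(3 - 1 + 5\right) - 13\right)} + 45 = \frac{2 + \left(7 - 13\right)}{2 \left(7 - 13\right)} + 45 = \frac{2 - 6}{2 \left(-6\right)} + 45 = \frac{1}{2} \left(- \frac{1}{6}\right) \left(-4\right) + 45 = \frac{1}{3} + 45 = \frac{136}{3}$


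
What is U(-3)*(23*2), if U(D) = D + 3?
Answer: 0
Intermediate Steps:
U(D) = 3 + D
U(-3)*(23*2) = (3 - 3)*(23*2) = 0*46 = 0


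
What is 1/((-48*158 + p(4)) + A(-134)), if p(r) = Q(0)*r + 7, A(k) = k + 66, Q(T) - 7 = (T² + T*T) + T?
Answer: -1/7617 ≈ -0.00013129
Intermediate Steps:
Q(T) = 7 + T + 2*T² (Q(T) = 7 + ((T² + T*T) + T) = 7 + ((T² + T²) + T) = 7 + (2*T² + T) = 7 + (T + 2*T²) = 7 + T + 2*T²)
A(k) = 66 + k
p(r) = 7 + 7*r (p(r) = (7 + 0 + 2*0²)*r + 7 = (7 + 0 + 2*0)*r + 7 = (7 + 0 + 0)*r + 7 = 7*r + 7 = 7 + 7*r)
1/((-48*158 + p(4)) + A(-134)) = 1/((-48*158 + (7 + 7*4)) + (66 - 134)) = 1/((-7584 + (7 + 28)) - 68) = 1/((-7584 + 35) - 68) = 1/(-7549 - 68) = 1/(-7617) = -1/7617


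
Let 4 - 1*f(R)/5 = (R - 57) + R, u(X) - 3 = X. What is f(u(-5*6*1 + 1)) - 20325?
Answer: -19760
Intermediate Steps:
u(X) = 3 + X
f(R) = 305 - 10*R (f(R) = 20 - 5*((R - 57) + R) = 20 - 5*((-57 + R) + R) = 20 - 5*(-57 + 2*R) = 20 + (285 - 10*R) = 305 - 10*R)
f(u(-5*6*1 + 1)) - 20325 = (305 - 10*(3 + (-5*6*1 + 1))) - 20325 = (305 - 10*(3 + (-30*1 + 1))) - 20325 = (305 - 10*(3 + (-30 + 1))) - 20325 = (305 - 10*(3 - 29)) - 20325 = (305 - 10*(-26)) - 20325 = (305 + 260) - 20325 = 565 - 20325 = -19760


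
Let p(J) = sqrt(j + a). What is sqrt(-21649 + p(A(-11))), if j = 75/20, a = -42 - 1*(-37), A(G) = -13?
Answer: sqrt(-86596 + 2*I*sqrt(5))/2 ≈ 0.0037993 + 147.14*I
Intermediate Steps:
a = -5 (a = -42 + 37 = -5)
j = 15/4 (j = 75*(1/20) = 15/4 ≈ 3.7500)
p(J) = I*sqrt(5)/2 (p(J) = sqrt(15/4 - 5) = sqrt(-5/4) = I*sqrt(5)/2)
sqrt(-21649 + p(A(-11))) = sqrt(-21649 + I*sqrt(5)/2)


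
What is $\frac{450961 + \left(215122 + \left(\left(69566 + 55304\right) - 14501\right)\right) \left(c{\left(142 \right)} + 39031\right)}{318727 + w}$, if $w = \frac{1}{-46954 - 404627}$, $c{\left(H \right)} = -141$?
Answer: $\frac{5716471734348531}{143931057386} \approx 39717.0$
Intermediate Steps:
$w = - \frac{1}{451581}$ ($w = \frac{1}{-451581} = - \frac{1}{451581} \approx -2.2144 \cdot 10^{-6}$)
$\frac{450961 + \left(215122 + \left(\left(69566 + 55304\right) - 14501\right)\right) \left(c{\left(142 \right)} + 39031\right)}{318727 + w} = \frac{450961 + \left(215122 + \left(\left(69566 + 55304\right) - 14501\right)\right) \left(-141 + 39031\right)}{318727 - \frac{1}{451581}} = \frac{450961 + \left(215122 + \left(124870 - 14501\right)\right) 38890}{\frac{143931057386}{451581}} = \left(450961 + \left(215122 + 110369\right) 38890\right) \frac{451581}{143931057386} = \left(450961 + 325491 \cdot 38890\right) \frac{451581}{143931057386} = \left(450961 + 12658344990\right) \frac{451581}{143931057386} = 12658795951 \cdot \frac{451581}{143931057386} = \frac{5716471734348531}{143931057386}$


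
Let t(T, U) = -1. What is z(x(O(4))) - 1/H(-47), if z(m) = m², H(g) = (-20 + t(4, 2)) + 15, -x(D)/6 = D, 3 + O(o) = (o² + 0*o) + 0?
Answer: 36505/6 ≈ 6084.2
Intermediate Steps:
O(o) = -3 + o² (O(o) = -3 + ((o² + 0*o) + 0) = -3 + ((o² + 0) + 0) = -3 + (o² + 0) = -3 + o²)
x(D) = -6*D
H(g) = -6 (H(g) = (-20 - 1) + 15 = -21 + 15 = -6)
z(x(O(4))) - 1/H(-47) = (-6*(-3 + 4²))² - 1/(-6) = (-6*(-3 + 16))² - 1*(-⅙) = (-6*13)² + ⅙ = (-78)² + ⅙ = 6084 + ⅙ = 36505/6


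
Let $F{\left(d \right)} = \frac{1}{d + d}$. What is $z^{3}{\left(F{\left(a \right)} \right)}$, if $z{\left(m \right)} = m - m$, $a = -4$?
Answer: $0$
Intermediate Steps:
$F{\left(d \right)} = \frac{1}{2 d}$
$z{\left(m \right)} = 0$
$z^{3}{\left(F{\left(a \right)} \right)} = 0^{3} = 0$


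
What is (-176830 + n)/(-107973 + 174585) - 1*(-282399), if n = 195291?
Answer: 18811180649/66612 ≈ 2.8240e+5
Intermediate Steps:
(-176830 + n)/(-107973 + 174585) - 1*(-282399) = (-176830 + 195291)/(-107973 + 174585) - 1*(-282399) = 18461/66612 + 282399 = 18811180649/66612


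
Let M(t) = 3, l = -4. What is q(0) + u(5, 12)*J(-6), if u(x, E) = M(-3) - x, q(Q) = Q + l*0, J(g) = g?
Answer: 12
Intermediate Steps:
q(Q) = Q (q(Q) = Q - 4*0 = Q + 0 = Q)
u(x, E) = 3 - x
q(0) + u(5, 12)*J(-6) = 0 + (3 - 1*5)*(-6) = 0 + (3 - 5)*(-6) = 0 - 2*(-6) = 0 + 12 = 12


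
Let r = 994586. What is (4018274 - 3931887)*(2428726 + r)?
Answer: 295729653744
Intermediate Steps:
(4018274 - 3931887)*(2428726 + r) = (4018274 - 3931887)*(2428726 + 994586) = 86387*3423312 = 295729653744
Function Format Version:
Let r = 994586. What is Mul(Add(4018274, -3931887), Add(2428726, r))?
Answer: 295729653744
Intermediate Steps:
Mul(Add(4018274, -3931887), Add(2428726, r)) = Mul(Add(4018274, -3931887), Add(2428726, 994586)) = Mul(86387, 3423312) = 295729653744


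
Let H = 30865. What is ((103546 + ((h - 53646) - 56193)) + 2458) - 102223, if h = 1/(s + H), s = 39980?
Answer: -7513679009/70845 ≈ -1.0606e+5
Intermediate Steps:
h = 1/70845 (h = 1/(39980 + 30865) = 1/70845 ≈ 1.4115e-5)
((103546 + ((h - 53646) - 56193)) + 2458) - 102223 = ((103546 + ((1/70845 - 53646) - 56193)) + 2458) - 102223 = ((103546 + (-3800550869/70845 - 56193)) + 2458) - 102223 = ((103546 - 7781543954/70845) + 2458) - 102223 = (-445827584/70845 + 2458) - 102223 = -271690574/70845 - 102223 = -7513679009/70845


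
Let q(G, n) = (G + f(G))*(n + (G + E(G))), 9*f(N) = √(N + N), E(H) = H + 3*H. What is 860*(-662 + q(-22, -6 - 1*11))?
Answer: 1833520 - 218440*I*√11/9 ≈ 1.8335e+6 - 80498.0*I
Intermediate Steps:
E(H) = 4*H
f(N) = √2*√N/9 (f(N) = √(N + N)/9 = √(2*N)/9 = (√2*√N)/9 = √2*√N/9)
q(G, n) = (G + √2*√G/9)*(n + 5*G) (q(G, n) = (G + √2*√G/9)*(n + (G + 4*G)) = (G + √2*√G/9)*(n + 5*G))
860*(-662 + q(-22, -6 - 1*11)) = 860*(-662 + (5*(-22)² - 22*(-6 - 1*11) + 5*√2*(-22)^(3/2)/9 + (-6 - 1*11)*√2*√(-22)/9)) = 860*(-662 + (5*484 - 22*(-6 - 11) + 5*√2*(-22*I*√22)/9 + (-6 - 11)*√2*(I*√22)/9)) = 860*(-662 + (2420 - 22*(-17) - 220*I*√11/9 + (⅑)*(-17)*√2*(I*√22))) = 860*(-662 + (2420 + 374 - 220*I*√11/9 - 34*I*√11/9)) = 860*(-662 + (2794 - 254*I*√11/9)) = 860*(2132 - 254*I*√11/9) = 1833520 - 218440*I*√11/9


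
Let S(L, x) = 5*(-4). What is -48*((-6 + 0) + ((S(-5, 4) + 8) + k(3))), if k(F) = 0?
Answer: 864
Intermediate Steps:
S(L, x) = -20
-48*((-6 + 0) + ((S(-5, 4) + 8) + k(3))) = -48*((-6 + 0) + ((-20 + 8) + 0)) = -48*(-6 + (-12 + 0)) = -48*(-6 - 12) = -48*(-18) = 864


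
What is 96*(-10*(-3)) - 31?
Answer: 2849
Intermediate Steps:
96*(-10*(-3)) - 31 = 96*30 - 31 = 2880 - 31 = 2849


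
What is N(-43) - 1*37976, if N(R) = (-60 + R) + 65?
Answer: -38014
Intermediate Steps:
N(R) = 5 + R
N(-43) - 1*37976 = (5 - 43) - 1*37976 = -38 - 37976 = -38014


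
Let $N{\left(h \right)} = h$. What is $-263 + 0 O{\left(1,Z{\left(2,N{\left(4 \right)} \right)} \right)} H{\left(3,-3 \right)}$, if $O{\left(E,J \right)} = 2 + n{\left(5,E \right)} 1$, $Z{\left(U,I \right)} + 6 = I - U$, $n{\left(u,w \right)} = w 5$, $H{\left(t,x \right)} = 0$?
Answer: $-263$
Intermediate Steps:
$n{\left(u,w \right)} = 5 w$
$Z{\left(U,I \right)} = -6 + I - U$ ($Z{\left(U,I \right)} = -6 + \left(I - U\right) = -6 + I - U$)
$O{\left(E,J \right)} = 2 + 5 E$ ($O{\left(E,J \right)} = 2 + 5 E 1 = 2 + 5 E$)
$-263 + 0 O{\left(1,Z{\left(2,N{\left(4 \right)} \right)} \right)} H{\left(3,-3 \right)} = -263 + 0 \left(2 + 5 \cdot 1\right) 0 = -263 + 0 \left(2 + 5\right) 0 = -263 + 0 \cdot 7 \cdot 0 = -263 + 0 \cdot 0 = -263 + 0 = -263$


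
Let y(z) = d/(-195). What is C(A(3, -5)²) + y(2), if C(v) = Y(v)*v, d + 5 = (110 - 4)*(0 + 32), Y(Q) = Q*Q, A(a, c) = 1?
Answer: -1064/65 ≈ -16.369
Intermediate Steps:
Y(Q) = Q²
d = 3387 (d = -5 + (110 - 4)*(0 + 32) = -5 + 106*32 = -5 + 3392 = 3387)
C(v) = v³ (C(v) = v²*v = v³)
y(z) = -1129/65 (y(z) = 3387/(-195) = 3387*(-1/195) = -1129/65)
C(A(3, -5)²) + y(2) = (1²)³ - 1129/65 = 1³ - 1129/65 = 1 - 1129/65 = -1064/65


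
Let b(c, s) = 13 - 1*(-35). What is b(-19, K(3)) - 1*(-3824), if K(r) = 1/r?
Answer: 3872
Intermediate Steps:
b(c, s) = 48 (b(c, s) = 13 + 35 = 48)
b(-19, K(3)) - 1*(-3824) = 48 - 1*(-3824) = 48 + 3824 = 3872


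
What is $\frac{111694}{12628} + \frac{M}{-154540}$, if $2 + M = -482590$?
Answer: $\frac{265401847}{22176490} \approx 11.968$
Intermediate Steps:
$M = -482592$ ($M = -2 - 482590 = -482592$)
$\frac{111694}{12628} + \frac{M}{-154540} = \frac{111694}{12628} - \frac{482592}{-154540} = 111694 \cdot \frac{1}{12628} - - \frac{120648}{38635} = \frac{5077}{574} + \frac{120648}{38635} = \frac{265401847}{22176490}$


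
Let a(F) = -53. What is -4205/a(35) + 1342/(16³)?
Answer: 8647403/108544 ≈ 79.667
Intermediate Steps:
-4205/a(35) + 1342/(16³) = -4205/(-53) + 1342/(16³) = -4205*(-1/53) + 1342/4096 = 4205/53 + 1342*(1/4096) = 4205/53 + 671/2048 = 8647403/108544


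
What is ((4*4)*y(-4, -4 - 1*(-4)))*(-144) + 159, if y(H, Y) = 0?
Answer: 159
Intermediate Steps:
((4*4)*y(-4, -4 - 1*(-4)))*(-144) + 159 = ((4*4)*0)*(-144) + 159 = (16*0)*(-144) + 159 = 0*(-144) + 159 = 0 + 159 = 159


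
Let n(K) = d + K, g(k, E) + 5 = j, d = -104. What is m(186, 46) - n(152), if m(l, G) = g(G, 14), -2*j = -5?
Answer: -101/2 ≈ -50.500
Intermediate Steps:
j = 5/2 (j = -½*(-5) = 5/2 ≈ 2.5000)
g(k, E) = -5/2 (g(k, E) = -5 + 5/2 = -5/2)
m(l, G) = -5/2
n(K) = -104 + K
m(186, 46) - n(152) = -5/2 - (-104 + 152) = -5/2 - 1*48 = -5/2 - 48 = -101/2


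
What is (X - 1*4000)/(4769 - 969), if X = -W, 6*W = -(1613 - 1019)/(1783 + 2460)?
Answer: -16971901/16123400 ≈ -1.0526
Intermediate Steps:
W = -99/4243 (W = (-(1613 - 1019)/(1783 + 2460))/6 = (-594/4243)/6 = (-1*594/4243)/6 = (1/6)*(-594/4243) = -99/4243 ≈ -0.023333)
X = 99/4243 (X = -1*(-99/4243) = 99/4243 ≈ 0.023333)
(X - 1*4000)/(4769 - 969) = (99/4243 - 1*4000)/(4769 - 969) = (99/4243 - 4000)/3800 = -16971901/4243*1/3800 = -16971901/16123400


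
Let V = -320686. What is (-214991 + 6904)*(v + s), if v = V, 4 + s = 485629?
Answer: -34321661693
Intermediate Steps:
s = 485625 (s = -4 + 485629 = 485625)
v = -320686
(-214991 + 6904)*(v + s) = (-214991 + 6904)*(-320686 + 485625) = -208087*164939 = -34321661693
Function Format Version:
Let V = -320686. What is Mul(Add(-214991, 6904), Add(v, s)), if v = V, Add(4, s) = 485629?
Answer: -34321661693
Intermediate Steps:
s = 485625 (s = Add(-4, 485629) = 485625)
v = -320686
Mul(Add(-214991, 6904), Add(v, s)) = Mul(Add(-214991, 6904), Add(-320686, 485625)) = Mul(-208087, 164939) = -34321661693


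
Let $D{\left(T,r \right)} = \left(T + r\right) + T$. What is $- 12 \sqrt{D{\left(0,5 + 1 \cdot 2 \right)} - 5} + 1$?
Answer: $1 - 12 \sqrt{2} \approx -15.971$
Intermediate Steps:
$D{\left(T,r \right)} = r + 2 T$
$- 12 \sqrt{D{\left(0,5 + 1 \cdot 2 \right)} - 5} + 1 = - 12 \sqrt{\left(\left(5 + 1 \cdot 2\right) + 2 \cdot 0\right) - 5} + 1 = - 12 \sqrt{\left(\left(5 + 2\right) + 0\right) - 5} + 1 = - 12 \sqrt{\left(7 + 0\right) - 5} + 1 = - 12 \sqrt{7 - 5} + 1 = - 12 \sqrt{2} + 1 = 1 - 12 \sqrt{2}$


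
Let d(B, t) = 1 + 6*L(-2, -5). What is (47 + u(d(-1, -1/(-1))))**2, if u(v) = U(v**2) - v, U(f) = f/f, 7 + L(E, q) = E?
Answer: 10201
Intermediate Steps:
L(E, q) = -7 + E
d(B, t) = -53 (d(B, t) = 1 + 6*(-7 - 2) = 1 + 6*(-9) = 1 - 54 = -53)
U(f) = 1
u(v) = 1 - v
(47 + u(d(-1, -1/(-1))))**2 = (47 + (1 - 1*(-53)))**2 = (47 + (1 + 53))**2 = (47 + 54)**2 = 101**2 = 10201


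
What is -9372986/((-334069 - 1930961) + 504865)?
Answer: 9372986/1760165 ≈ 5.3251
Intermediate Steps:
-9372986/((-334069 - 1930961) + 504865) = -9372986/(-2265030 + 504865) = -9372986/(-1760165) = -9372986*(-1/1760165) = 9372986/1760165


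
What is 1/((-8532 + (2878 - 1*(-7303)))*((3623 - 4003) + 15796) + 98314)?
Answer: 1/25519298 ≈ 3.9186e-8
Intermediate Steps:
1/((-8532 + (2878 - 1*(-7303)))*((3623 - 4003) + 15796) + 98314) = 1/((-8532 + (2878 + 7303))*(-380 + 15796) + 98314) = 1/((-8532 + 10181)*15416 + 98314) = 1/(1649*15416 + 98314) = 1/(25420984 + 98314) = 1/25519298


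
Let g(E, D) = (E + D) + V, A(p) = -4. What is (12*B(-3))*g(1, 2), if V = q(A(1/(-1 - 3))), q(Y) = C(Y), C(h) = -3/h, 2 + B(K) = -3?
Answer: -225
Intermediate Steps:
B(K) = -5 (B(K) = -2 - 3 = -5)
q(Y) = -3/Y
V = ¾ (V = -3/(-4) = -3*(-¼) = ¾ ≈ 0.75000)
g(E, D) = ¾ + D + E (g(E, D) = (E + D) + ¾ = (D + E) + ¾ = ¾ + D + E)
(12*B(-3))*g(1, 2) = (12*(-5))*(¾ + 2 + 1) = -60*15/4 = -225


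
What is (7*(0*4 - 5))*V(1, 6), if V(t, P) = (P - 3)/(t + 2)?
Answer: -35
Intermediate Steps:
V(t, P) = (-3 + P)/(2 + t)
(7*(0*4 - 5))*V(1, 6) = (7*(0*4 - 5))*((-3 + 6)/(2 + 1)) = (7*(0 - 5))*(3/3) = (7*(-5))*((⅓)*3) = -35*1 = -35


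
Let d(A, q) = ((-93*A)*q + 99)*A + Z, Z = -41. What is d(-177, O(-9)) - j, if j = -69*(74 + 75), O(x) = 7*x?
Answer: 183549328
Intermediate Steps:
j = -10281 (j = -69*149 = -10281)
d(A, q) = -41 + A*(99 - 93*A*q) (d(A, q) = ((-93*A)*q + 99)*A - 41 = (-93*A*q + 99)*A - 41 = (99 - 93*A*q)*A - 41 = A*(99 - 93*A*q) - 41 = -41 + A*(99 - 93*A*q))
d(-177, O(-9)) - j = (-41 + 99*(-177) - 93*7*(-9)*(-177)²) - 1*(-10281) = (-41 - 17523 - 93*(-63)*31329) + 10281 = (-41 - 17523 + 183556611) + 10281 = 183539047 + 10281 = 183549328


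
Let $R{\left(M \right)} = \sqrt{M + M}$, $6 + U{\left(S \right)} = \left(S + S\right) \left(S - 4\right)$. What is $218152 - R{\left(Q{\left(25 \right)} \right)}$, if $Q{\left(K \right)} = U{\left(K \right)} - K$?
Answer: $218152 - \sqrt{2038} \approx 2.1811 \cdot 10^{5}$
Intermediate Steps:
$U{\left(S \right)} = -6 + 2 S \left(-4 + S\right)$ ($U{\left(S \right)} = -6 + \left(S + S\right) \left(S - 4\right) = -6 + 2 S \left(-4 + S\right)$)
$Q{\left(K \right)} = -6 - 9 K + 2 K^{2}$ ($Q{\left(K \right)} = \left(-6 - 8 K + 2 K^{2}\right) - K = -6 - 9 K + 2 K^{2}$)
$R{\left(M \right)} = \sqrt{2} \sqrt{M}$ ($R{\left(M \right)} = \sqrt{2 M} = \sqrt{2} \sqrt{M}$)
$218152 - R{\left(Q{\left(25 \right)} \right)} = 218152 - \sqrt{2} \sqrt{-6 - 225 + 2 \cdot 25^{2}} = 218152 - \sqrt{2} \sqrt{-6 - 225 + 2 \cdot 625} = 218152 - \sqrt{2} \sqrt{-6 - 225 + 1250} = 218152 - \sqrt{2} \sqrt{1019} = 218152 - \sqrt{2038}$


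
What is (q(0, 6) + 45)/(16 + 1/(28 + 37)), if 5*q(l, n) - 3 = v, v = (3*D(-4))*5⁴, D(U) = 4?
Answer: 33488/347 ≈ 96.507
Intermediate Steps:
v = 7500 (v = (3*4)*5⁴ = 12*625 = 7500)
q(l, n) = 7503/5 (q(l, n) = ⅗ + (⅕)*7500 = ⅗ + 1500 = 7503/5)
(q(0, 6) + 45)/(16 + 1/(28 + 37)) = (7503/5 + 45)/(16 + 1/(28 + 37)) = 7728/(5*(16 + 1/65)) = 7728/(5*(1041/65)) = (7728/5)*(65/1041) = 33488/347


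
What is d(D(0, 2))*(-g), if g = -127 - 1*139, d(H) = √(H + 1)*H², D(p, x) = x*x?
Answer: 4256*√5 ≈ 9516.7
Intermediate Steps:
D(p, x) = x²
d(H) = H²*√(1 + H) (d(H) = √(1 + H)*H² = H²*√(1 + H))
g = -266 (g = -127 - 139 = -266)
d(D(0, 2))*(-g) = ((2²)²*√(1 + 2²))*(-1*(-266)) = (4²*√(1 + 4))*266 = (16*√5)*266 = 4256*√5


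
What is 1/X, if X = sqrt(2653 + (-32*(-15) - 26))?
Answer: sqrt(3107)/3107 ≈ 0.017940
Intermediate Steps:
X = sqrt(3107) (X = sqrt(2653 + (480 - 26)) = sqrt(2653 + 454) = sqrt(3107) ≈ 55.740)
1/X = 1/(sqrt(3107)) = sqrt(3107)/3107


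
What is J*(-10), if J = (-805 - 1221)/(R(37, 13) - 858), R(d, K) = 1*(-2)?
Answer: -1013/43 ≈ -23.558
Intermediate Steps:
R(d, K) = -2
J = 1013/430 (J = (-805 - 1221)/(-2 - 858) = -2026/(-860) = -2026*(-1/860) = 1013/430 ≈ 2.3558)
J*(-10) = (1013/430)*(-10) = -1013/43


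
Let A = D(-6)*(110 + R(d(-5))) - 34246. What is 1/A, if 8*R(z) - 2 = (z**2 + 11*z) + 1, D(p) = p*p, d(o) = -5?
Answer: -2/60815 ≈ -3.2887e-5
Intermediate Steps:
D(p) = p**2
R(z) = 3/8 + z**2/8 + 11*z/8 (R(z) = 1/4 + ((z**2 + 11*z) + 1)/8 = 1/4 + (1 + z**2 + 11*z)/8 = 1/4 + (1/8 + z**2/8 + 11*z/8) = 3/8 + z**2/8 + 11*z/8)
A = -60815/2 (A = (-6)**2*(110 + (3/8 + (1/8)*(-5)**2 + (11/8)*(-5))) - 34246 = 36*(110 + (3/8 + (1/8)*25 - 55/8)) - 34246 = 36*(110 + (3/8 + 25/8 - 55/8)) - 34246 = 36*(110 - 27/8) - 34246 = 36*(853/8) - 34246 = 7677/2 - 34246 = -60815/2 ≈ -30408.)
1/A = 1/(-60815/2) = -2/60815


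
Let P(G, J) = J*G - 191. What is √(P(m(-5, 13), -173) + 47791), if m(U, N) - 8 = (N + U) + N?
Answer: √42583 ≈ 206.36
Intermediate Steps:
m(U, N) = 8 + U + 2*N (m(U, N) = 8 + ((N + U) + N) = 8 + (U + 2*N) = 8 + U + 2*N)
P(G, J) = -191 + G*J (P(G, J) = G*J - 191 = -191 + G*J)
√(P(m(-5, 13), -173) + 47791) = √((-191 + (8 - 5 + 2*13)*(-173)) + 47791) = √((-191 + (8 - 5 + 26)*(-173)) + 47791) = √((-191 + 29*(-173)) + 47791) = √((-191 - 5017) + 47791) = √(-5208 + 47791) = √42583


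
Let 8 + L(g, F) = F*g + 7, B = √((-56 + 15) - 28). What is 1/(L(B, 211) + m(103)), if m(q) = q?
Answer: 34/1027451 - 211*I*√69/3082353 ≈ 3.3092e-5 - 0.00056862*I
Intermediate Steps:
B = I*√69 (B = √(-41 - 28) = √(-69) = I*√69 ≈ 8.3066*I)
L(g, F) = -1 + F*g (L(g, F) = -8 + (F*g + 7) = -8 + (7 + F*g) = -1 + F*g)
1/(L(B, 211) + m(103)) = 1/((-1 + 211*(I*√69)) + 103) = 1/((-1 + 211*I*√69) + 103) = 1/(102 + 211*I*√69)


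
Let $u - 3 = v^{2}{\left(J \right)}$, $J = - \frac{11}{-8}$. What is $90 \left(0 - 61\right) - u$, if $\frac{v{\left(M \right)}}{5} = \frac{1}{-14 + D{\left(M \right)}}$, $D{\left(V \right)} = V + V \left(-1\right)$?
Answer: $- \frac{1076653}{196} \approx -5493.1$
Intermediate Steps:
$D{\left(V \right)} = 0$ ($D{\left(V \right)} = V - V = 0$)
$J = \frac{11}{8}$ ($J = \left(-11\right) \left(- \frac{1}{8}\right) = \frac{11}{8} \approx 1.375$)
$v{\left(M \right)} = - \frac{5}{14}$ ($v{\left(M \right)} = \frac{5}{-14 + 0} = \frac{5}{-14} = 5 \left(- \frac{1}{14}\right) = - \frac{5}{14}$)
$u = \frac{613}{196}$ ($u = 3 + \left(- \frac{5}{14}\right)^{2} = 3 + \frac{25}{196} = \frac{613}{196} \approx 3.1276$)
$90 \left(0 - 61\right) - u = 90 \left(0 - 61\right) - \frac{613}{196} = 90 \left(-61\right) - \frac{613}{196} = -5490 - \frac{613}{196} = - \frac{1076653}{196}$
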